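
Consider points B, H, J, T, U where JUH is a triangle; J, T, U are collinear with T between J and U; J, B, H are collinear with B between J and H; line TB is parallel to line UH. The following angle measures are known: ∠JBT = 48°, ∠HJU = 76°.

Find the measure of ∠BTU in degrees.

1. ∠JHU = 48°  [TB∥UH, corresponding at B]
2. ∠HUJ = 56°  [△JUH]
3. ∠BTJ = 56°  [TB∥UH, corresponding at T]
4. ∠BTU = 124°  [linear pair at T on JU]

∠BTU = 124°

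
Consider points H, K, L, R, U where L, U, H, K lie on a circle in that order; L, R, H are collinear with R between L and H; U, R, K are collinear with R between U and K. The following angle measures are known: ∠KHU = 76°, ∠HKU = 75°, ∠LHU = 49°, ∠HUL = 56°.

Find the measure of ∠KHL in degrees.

1. ∠HUK = 29°  [△UHK]
2. ∠HKL = 124°  [cyclic LUHK, opposite ∠U+∠K]
3. ∠HLK = 29°  [same arc HK]
4. ∠KHL = 27°  [△LHK]

∠KHL = 27°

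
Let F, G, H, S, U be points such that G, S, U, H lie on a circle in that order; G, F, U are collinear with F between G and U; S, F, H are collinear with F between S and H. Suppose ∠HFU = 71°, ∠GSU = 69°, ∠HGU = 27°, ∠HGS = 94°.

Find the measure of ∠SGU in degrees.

∠SGU = 67°

1. ∠GFS = 71°  [vertical angles at F]
2. ∠GFH = 109°  [linear pair at F on GU]
3. ∠GHS = 44°  [△GFH]
4. ∠GSH = 42°  [△GSH]
5. ∠SGU = 67°  [△GFS]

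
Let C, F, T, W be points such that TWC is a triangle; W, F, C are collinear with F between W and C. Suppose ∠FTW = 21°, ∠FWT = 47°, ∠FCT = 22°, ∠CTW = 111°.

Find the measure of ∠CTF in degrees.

∠CTF = 90°

1. ∠TFW = 112°  [△TWF]
2. ∠CFT = 68°  [linear pair at F on WC]
3. ∠CTF = 90°  [△TFC]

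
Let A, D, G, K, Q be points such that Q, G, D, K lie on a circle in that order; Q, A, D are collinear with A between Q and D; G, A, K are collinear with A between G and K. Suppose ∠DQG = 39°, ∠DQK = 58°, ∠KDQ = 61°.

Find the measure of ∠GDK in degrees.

∠GDK = 83°

1. ∠DKG = 39°  [same arc GD]
2. ∠DGK = 58°  [same arc DK]
3. ∠GDK = 83°  [△GDK]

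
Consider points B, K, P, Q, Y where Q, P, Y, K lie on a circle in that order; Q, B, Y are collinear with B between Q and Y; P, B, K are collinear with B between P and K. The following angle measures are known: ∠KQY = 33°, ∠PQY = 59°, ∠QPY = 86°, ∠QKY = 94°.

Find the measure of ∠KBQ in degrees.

∠KBQ = 112°

1. ∠KPY = 33°  [same arc YK]
2. ∠PYQ = 35°  [△QPY]
3. ∠PBY = 112°  [△PBY]
4. ∠KBQ = 112°  [vertical angles at B]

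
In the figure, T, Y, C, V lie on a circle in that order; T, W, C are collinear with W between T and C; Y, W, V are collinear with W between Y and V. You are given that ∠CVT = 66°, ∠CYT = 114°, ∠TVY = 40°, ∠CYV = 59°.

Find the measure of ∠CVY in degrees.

1. ∠TCY = 40°  [same arc TY]
2. ∠CTY = 26°  [△TYC]
3. ∠CVY = 26°  [same arc YC]

∠CVY = 26°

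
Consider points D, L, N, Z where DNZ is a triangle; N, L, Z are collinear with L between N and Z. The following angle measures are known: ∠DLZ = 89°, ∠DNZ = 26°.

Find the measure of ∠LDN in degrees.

1. ∠DLN = 91°  [linear pair at L on NZ]
2. ∠DNL = 26°  [L on ray NZ]
3. ∠LDN = 63°  [△DNL]

∠LDN = 63°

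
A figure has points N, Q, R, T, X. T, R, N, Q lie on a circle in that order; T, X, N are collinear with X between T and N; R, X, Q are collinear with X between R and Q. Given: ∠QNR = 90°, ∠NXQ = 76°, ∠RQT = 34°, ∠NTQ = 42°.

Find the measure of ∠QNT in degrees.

∠QNT = 56°

1. ∠QTR = 90°  [cyclic TRNQ, opposite ∠T+∠N]
2. ∠QRT = 56°  [△TRQ]
3. ∠QNT = 56°  [same arc TQ]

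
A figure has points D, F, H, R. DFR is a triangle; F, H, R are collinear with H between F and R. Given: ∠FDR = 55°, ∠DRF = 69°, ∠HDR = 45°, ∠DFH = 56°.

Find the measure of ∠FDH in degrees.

1. ∠DRH = 69°  [H on ray RF]
2. ∠DHR = 66°  [△DHR]
3. ∠DHF = 114°  [linear pair at H on FR]
4. ∠FDH = 10°  [△DFH]

∠FDH = 10°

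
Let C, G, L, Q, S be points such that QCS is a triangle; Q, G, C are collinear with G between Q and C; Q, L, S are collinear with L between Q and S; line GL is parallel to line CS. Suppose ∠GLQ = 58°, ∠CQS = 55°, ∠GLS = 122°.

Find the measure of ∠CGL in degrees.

1. ∠CSQ = 58°  [GL∥CS, corresponding at L]
2. ∠QCS = 67°  [△QCS]
3. ∠LGQ = 67°  [GL∥CS, corresponding at G]
4. ∠CGL = 113°  [linear pair at G on QC]

∠CGL = 113°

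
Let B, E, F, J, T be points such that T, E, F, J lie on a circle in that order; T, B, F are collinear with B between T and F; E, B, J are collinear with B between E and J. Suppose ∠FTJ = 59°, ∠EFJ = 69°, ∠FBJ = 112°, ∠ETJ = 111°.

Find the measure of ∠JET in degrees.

1. ∠FEJ = 59°  [same arc FJ]
2. ∠EJF = 52°  [△EFJ]
3. ∠EBT = 112°  [vertical angles at B]
4. ∠ETF = 52°  [same arc EF]
5. ∠JET = 16°  [△TBE]

∠JET = 16°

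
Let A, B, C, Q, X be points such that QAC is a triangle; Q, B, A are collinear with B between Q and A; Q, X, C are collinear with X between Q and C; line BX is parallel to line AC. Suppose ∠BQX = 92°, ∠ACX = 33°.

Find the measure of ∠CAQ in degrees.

∠CAQ = 55°

1. ∠AQC = 92°  [B on QA, X on QC]
2. ∠ACQ = 33°  [X on ray CQ]
3. ∠CAQ = 55°  [△QAC]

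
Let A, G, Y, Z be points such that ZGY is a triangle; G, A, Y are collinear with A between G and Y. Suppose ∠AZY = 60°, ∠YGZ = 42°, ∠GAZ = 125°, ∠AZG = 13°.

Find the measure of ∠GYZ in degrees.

1. ∠YAZ = 55°  [linear pair at A on GY]
2. ∠AYZ = 65°  [△ZAY]
3. ∠GYZ = 65°  [A on ray YG]

∠GYZ = 65°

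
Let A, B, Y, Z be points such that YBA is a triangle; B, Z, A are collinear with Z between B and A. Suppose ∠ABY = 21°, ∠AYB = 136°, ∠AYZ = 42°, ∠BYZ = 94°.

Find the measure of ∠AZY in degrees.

∠AZY = 115°

1. ∠YBZ = 21°  [Z on ray BA]
2. ∠BZY = 65°  [△YBZ]
3. ∠AZY = 115°  [linear pair at Z on BA]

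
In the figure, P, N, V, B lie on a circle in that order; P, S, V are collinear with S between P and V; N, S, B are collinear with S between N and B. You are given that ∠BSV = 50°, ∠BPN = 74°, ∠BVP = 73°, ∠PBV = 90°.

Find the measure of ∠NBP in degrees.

∠NBP = 33°

1. ∠BSP = 130°  [linear pair at S on PV]
2. ∠BPV = 17°  [△PVB]
3. ∠NBP = 33°  [△PSB]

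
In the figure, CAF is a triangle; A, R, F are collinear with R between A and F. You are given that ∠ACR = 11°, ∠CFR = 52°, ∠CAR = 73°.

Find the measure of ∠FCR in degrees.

1. ∠ARC = 96°  [△CAR]
2. ∠CRF = 84°  [linear pair at R on AF]
3. ∠FCR = 44°  [△CRF]

∠FCR = 44°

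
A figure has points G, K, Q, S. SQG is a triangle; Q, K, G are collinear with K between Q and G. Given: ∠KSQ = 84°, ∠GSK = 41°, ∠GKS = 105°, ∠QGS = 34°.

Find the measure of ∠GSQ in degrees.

1. ∠QKS = 75°  [linear pair at K on QG]
2. ∠KQS = 21°  [△SQK]
3. ∠GQS = 21°  [K on ray QG]
4. ∠GSQ = 125°  [△SQG]

∠GSQ = 125°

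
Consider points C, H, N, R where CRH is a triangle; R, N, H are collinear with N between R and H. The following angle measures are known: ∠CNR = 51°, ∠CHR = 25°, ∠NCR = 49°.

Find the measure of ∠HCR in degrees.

1. ∠CRN = 80°  [△CRN]
2. ∠CRH = 80°  [N on ray RH]
3. ∠HCR = 75°  [△CRH]

∠HCR = 75°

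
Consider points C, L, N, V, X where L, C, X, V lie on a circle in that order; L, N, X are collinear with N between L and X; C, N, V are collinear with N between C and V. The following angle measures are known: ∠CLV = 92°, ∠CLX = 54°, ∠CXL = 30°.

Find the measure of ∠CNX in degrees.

1. ∠CXV = 88°  [cyclic LCXV, opposite ∠L+∠X]
2. ∠CVX = 54°  [same arc CX]
3. ∠VCX = 38°  [△CXV]
4. ∠CNX = 112°  [△CNX]

∠CNX = 112°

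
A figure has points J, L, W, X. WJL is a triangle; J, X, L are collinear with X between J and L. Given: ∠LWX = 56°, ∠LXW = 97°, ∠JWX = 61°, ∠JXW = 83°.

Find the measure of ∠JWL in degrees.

∠JWL = 117°

1. ∠WLX = 27°  [△WXL]
2. ∠WJX = 36°  [△WJX]
3. ∠JLW = 27°  [X on ray LJ]
4. ∠LJW = 36°  [X on ray JL]
5. ∠JWL = 117°  [△WJL]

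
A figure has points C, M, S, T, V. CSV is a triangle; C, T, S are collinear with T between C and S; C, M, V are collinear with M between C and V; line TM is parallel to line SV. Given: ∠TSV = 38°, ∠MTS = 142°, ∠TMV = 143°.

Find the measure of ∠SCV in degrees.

∠SCV = 105°

1. ∠CTM = 38°  [linear pair at T on CS]
2. ∠CMT = 37°  [linear pair at M on CV]
3. ∠MCT = 105°  [△CTM]
4. ∠SCV = 105°  [T on CS, M on CV]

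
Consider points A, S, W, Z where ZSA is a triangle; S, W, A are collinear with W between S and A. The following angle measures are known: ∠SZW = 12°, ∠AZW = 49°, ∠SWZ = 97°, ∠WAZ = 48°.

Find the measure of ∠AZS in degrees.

∠AZS = 61°

1. ∠WSZ = 71°  [△ZSW]
2. ∠SAZ = 48°  [W on ray AS]
3. ∠ASZ = 71°  [W on ray SA]
4. ∠AZS = 61°  [△ZSA]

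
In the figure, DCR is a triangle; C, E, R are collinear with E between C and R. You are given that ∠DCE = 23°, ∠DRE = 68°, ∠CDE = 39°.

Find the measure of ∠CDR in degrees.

∠CDR = 89°

1. ∠DCR = 23°  [E on ray CR]
2. ∠CRD = 68°  [E on ray RC]
3. ∠CDR = 89°  [△DCR]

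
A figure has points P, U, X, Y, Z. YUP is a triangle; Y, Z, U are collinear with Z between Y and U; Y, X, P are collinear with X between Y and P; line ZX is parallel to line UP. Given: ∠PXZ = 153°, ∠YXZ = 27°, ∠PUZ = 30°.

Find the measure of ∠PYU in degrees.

∠PYU = 123°

1. ∠UPY = 27°  [ZX∥UP, corresponding at X]
2. ∠PUY = 30°  [Z on ray UY]
3. ∠PYU = 123°  [△YUP]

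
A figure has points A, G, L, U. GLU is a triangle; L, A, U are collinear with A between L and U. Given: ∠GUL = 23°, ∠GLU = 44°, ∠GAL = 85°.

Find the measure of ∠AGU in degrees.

1. ∠AUG = 23°  [A on ray UL]
2. ∠GAU = 95°  [linear pair at A on LU]
3. ∠AGU = 62°  [△GAU]

∠AGU = 62°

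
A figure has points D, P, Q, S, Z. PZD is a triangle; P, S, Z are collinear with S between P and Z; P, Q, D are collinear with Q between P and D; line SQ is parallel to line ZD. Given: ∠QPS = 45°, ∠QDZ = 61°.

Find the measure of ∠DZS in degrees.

1. ∠DPZ = 45°  [S on PZ, Q on PD]
2. ∠PDZ = 61°  [Q on ray DP]
3. ∠DZP = 74°  [△PZD]
4. ∠DZS = 74°  [S on ray ZP]

∠DZS = 74°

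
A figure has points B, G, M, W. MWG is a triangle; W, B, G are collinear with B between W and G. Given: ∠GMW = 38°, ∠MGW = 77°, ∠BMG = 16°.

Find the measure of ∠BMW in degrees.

1. ∠GWM = 65°  [△MWG]
2. ∠BGM = 77°  [B on ray GW]
3. ∠GBM = 87°  [△MBG]
4. ∠BWM = 65°  [B on ray WG]
5. ∠MBW = 93°  [linear pair at B on WG]
6. ∠BMW = 22°  [△MWB]

∠BMW = 22°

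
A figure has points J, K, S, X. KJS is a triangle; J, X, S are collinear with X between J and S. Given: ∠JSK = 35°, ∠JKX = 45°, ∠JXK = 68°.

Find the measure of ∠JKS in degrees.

∠JKS = 78°

1. ∠KJX = 67°  [△KJX]
2. ∠KJS = 67°  [X on ray JS]
3. ∠JKS = 78°  [△KJS]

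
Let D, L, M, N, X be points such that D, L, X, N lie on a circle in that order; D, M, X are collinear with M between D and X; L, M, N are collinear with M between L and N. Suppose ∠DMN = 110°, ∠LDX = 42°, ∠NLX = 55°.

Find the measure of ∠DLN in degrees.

∠DLN = 68°

1. ∠LMX = 110°  [vertical angles at M]
2. ∠DML = 70°  [linear pair at M on DX]
3. ∠DLN = 68°  [△DML]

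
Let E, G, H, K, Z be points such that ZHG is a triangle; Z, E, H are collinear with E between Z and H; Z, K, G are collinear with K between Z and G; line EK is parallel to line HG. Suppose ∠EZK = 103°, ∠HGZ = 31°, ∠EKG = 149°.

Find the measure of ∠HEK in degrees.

1. ∠GZH = 103°  [E on ZH, K on ZG]
2. ∠GHZ = 46°  [△ZHG]
3. ∠KEZ = 46°  [EK∥HG, corresponding at E]
4. ∠HEK = 134°  [linear pair at E on ZH]

∠HEK = 134°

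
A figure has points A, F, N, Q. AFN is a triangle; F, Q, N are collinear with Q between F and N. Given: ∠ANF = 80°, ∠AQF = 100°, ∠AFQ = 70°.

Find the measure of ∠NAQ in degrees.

∠NAQ = 20°

1. ∠ANQ = 80°  [Q on ray NF]
2. ∠AQN = 80°  [linear pair at Q on FN]
3. ∠NAQ = 20°  [△AQN]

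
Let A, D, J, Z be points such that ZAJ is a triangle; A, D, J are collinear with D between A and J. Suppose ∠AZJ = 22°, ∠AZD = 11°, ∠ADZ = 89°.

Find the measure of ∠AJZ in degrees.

1. ∠DAZ = 80°  [△ZAD]
2. ∠JAZ = 80°  [D on ray AJ]
3. ∠AJZ = 78°  [△ZAJ]

∠AJZ = 78°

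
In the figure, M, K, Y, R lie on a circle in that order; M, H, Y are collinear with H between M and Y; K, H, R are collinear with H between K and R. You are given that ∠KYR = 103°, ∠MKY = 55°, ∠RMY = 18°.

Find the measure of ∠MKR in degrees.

1. ∠MRY = 125°  [cyclic MKYR, opposite ∠K+∠R]
2. ∠MYR = 37°  [△MYR]
3. ∠MKR = 37°  [same arc MR]

∠MKR = 37°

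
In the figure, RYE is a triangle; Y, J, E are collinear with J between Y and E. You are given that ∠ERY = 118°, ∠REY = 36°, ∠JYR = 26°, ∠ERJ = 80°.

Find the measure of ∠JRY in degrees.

∠JRY = 38°

1. ∠JER = 36°  [J on ray EY]
2. ∠EJR = 64°  [△RJE]
3. ∠RJY = 116°  [linear pair at J on YE]
4. ∠JRY = 38°  [△RYJ]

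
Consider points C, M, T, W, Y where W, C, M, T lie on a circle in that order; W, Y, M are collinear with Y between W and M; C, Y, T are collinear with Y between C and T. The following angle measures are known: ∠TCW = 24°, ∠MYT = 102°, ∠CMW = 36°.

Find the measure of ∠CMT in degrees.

∠CMT = 60°

1. ∠CTW = 36°  [same arc WC]
2. ∠CWT = 120°  [△WCT]
3. ∠CMT = 60°  [cyclic WCMT, opposite ∠W+∠M]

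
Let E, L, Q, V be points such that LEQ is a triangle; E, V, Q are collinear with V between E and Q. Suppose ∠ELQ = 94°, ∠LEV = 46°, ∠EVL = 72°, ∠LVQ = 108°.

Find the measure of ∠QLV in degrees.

∠QLV = 32°

1. ∠LEQ = 46°  [V on ray EQ]
2. ∠EQL = 40°  [△LEQ]
3. ∠LQV = 40°  [V on ray QE]
4. ∠QLV = 32°  [△LVQ]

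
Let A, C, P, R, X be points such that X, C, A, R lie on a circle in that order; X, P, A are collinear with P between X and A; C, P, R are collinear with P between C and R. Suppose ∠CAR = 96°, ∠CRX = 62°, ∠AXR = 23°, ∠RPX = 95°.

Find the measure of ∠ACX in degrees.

∠ACX = 57°

1. ∠CXR = 84°  [cyclic XCAR, opposite ∠X+∠A]
2. ∠RCX = 34°  [△XCR]
3. ∠RAX = 34°  [same arc XR]
4. ∠ARX = 123°  [△XAR]
5. ∠ACX = 57°  [cyclic XCAR, opposite ∠C+∠R]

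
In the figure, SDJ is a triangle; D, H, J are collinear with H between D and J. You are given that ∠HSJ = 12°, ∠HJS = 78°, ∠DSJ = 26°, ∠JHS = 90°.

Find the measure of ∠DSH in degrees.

1. ∠DJS = 78°  [H on ray JD]
2. ∠JDS = 76°  [△SDJ]
3. ∠DHS = 90°  [linear pair at H on DJ]
4. ∠HDS = 76°  [H on ray DJ]
5. ∠DSH = 14°  [△SDH]

∠DSH = 14°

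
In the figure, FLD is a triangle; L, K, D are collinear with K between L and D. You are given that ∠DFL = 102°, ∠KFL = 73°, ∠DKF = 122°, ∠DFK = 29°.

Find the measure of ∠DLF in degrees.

∠DLF = 49°

1. ∠FDK = 29°  [△FKD]
2. ∠FDL = 29°  [K on ray DL]
3. ∠DLF = 49°  [△FLD]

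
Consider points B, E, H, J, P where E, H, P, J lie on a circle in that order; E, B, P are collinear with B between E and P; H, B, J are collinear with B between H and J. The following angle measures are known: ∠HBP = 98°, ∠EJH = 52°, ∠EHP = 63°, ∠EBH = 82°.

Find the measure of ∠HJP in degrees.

1. ∠EPH = 52°  [same arc EH]
2. ∠HEP = 65°  [△EHP]
3. ∠HJP = 65°  [same arc HP]

∠HJP = 65°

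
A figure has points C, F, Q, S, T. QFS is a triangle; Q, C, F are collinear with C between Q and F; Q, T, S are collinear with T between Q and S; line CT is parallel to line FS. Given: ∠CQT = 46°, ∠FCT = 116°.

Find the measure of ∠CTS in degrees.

1. ∠QCT = 64°  [linear pair at C on QF]
2. ∠CTQ = 70°  [△QCT]
3. ∠CTS = 110°  [linear pair at T on QS]

∠CTS = 110°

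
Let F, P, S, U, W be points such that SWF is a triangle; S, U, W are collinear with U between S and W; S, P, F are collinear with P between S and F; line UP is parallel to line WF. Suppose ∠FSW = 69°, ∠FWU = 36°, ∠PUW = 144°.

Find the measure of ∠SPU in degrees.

1. ∠PSU = 69°  [U on SW, P on SF]
2. ∠PUS = 36°  [linear pair at U on SW]
3. ∠SPU = 75°  [△SUP]

∠SPU = 75°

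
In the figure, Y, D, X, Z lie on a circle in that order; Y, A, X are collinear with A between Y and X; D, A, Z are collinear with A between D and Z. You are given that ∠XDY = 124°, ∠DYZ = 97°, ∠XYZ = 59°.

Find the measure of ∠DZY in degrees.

1. ∠XZY = 56°  [cyclic YDXZ, opposite ∠D+∠Z]
2. ∠YXZ = 65°  [△YXZ]
3. ∠YDZ = 65°  [same arc YZ]
4. ∠DZY = 18°  [△YDZ]

∠DZY = 18°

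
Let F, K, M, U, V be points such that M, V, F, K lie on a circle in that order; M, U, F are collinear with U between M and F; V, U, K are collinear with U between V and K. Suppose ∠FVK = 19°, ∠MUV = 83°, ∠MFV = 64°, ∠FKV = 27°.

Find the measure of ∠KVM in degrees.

∠KVM = 70°

1. ∠KFV = 134°  [△VFK]
2. ∠MKV = 64°  [same arc MV]
3. ∠KMV = 46°  [cyclic MVFK, opposite ∠M+∠F]
4. ∠KVM = 70°  [△MVK]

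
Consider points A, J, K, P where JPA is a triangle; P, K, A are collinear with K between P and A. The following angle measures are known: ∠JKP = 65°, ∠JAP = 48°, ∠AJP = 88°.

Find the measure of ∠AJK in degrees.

∠AJK = 17°

1. ∠AKJ = 115°  [linear pair at K on PA]
2. ∠JAK = 48°  [K on ray AP]
3. ∠AJK = 17°  [△JKA]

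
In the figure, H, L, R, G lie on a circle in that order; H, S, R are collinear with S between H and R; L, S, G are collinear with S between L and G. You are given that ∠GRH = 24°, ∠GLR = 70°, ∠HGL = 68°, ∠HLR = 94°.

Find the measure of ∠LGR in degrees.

∠LGR = 18°

1. ∠HRL = 68°  [same arc HL]
2. ∠LHR = 18°  [△HLR]
3. ∠LGR = 18°  [same arc LR]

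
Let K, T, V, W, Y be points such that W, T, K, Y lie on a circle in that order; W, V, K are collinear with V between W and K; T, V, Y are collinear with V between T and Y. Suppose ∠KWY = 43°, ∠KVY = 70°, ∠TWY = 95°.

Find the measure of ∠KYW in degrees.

∠KYW = 79°

1. ∠KTY = 43°  [same arc KY]
2. ∠TKY = 85°  [cyclic WTKY, opposite ∠W+∠K]
3. ∠KYT = 52°  [△TKY]
4. ∠WKY = 58°  [△KVY]
5. ∠KYW = 79°  [△WKY]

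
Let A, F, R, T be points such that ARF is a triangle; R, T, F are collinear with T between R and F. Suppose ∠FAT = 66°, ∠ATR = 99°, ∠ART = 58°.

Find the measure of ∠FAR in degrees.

∠FAR = 89°

1. ∠ATF = 81°  [linear pair at T on RF]
2. ∠ARF = 58°  [T on ray RF]
3. ∠AFT = 33°  [△ATF]
4. ∠AFR = 33°  [T on ray FR]
5. ∠FAR = 89°  [△ARF]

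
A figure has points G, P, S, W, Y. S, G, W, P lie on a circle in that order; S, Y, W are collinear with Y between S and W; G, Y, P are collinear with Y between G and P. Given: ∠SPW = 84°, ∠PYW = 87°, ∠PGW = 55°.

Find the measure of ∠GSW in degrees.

1. ∠SGW = 96°  [cyclic SGWP, opposite ∠G+∠P]
2. ∠GYS = 87°  [vertical angles at Y]
3. ∠GYW = 93°  [linear pair at Y on SW]
4. ∠GWS = 32°  [△GYW]
5. ∠GSW = 52°  [△SGW]

∠GSW = 52°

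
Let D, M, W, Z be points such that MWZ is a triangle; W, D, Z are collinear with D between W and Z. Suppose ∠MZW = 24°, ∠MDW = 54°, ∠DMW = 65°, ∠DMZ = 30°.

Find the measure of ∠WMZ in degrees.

∠WMZ = 95°

1. ∠DWM = 61°  [△MWD]
2. ∠MWZ = 61°  [D on ray WZ]
3. ∠WMZ = 95°  [△MWZ]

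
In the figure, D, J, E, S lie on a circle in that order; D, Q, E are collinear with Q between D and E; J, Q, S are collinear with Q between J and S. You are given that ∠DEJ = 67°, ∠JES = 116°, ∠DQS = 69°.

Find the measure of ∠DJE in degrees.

1. ∠DSJ = 67°  [same arc DJ]
2. ∠JDS = 64°  [cyclic DJES, opposite ∠D+∠E]
3. ∠EQJ = 69°  [vertical angles at Q]
4. ∠DJS = 49°  [△DJS]
5. ∠DQJ = 111°  [linear pair at Q on DE]
6. ∠EDJ = 20°  [△DQJ]
7. ∠DJE = 93°  [△DJE]

∠DJE = 93°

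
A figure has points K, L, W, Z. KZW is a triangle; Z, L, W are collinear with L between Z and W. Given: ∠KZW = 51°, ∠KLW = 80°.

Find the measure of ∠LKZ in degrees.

∠LKZ = 29°

1. ∠KZL = 51°  [L on ray ZW]
2. ∠KLZ = 100°  [linear pair at L on ZW]
3. ∠LKZ = 29°  [△KZL]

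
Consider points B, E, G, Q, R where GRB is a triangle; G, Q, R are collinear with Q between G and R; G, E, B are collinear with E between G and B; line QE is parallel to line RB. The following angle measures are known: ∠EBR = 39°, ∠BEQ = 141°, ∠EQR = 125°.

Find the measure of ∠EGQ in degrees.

1. ∠GEQ = 39°  [linear pair at E on GB]
2. ∠EQG = 55°  [linear pair at Q on GR]
3. ∠EGQ = 86°  [△GQE]

∠EGQ = 86°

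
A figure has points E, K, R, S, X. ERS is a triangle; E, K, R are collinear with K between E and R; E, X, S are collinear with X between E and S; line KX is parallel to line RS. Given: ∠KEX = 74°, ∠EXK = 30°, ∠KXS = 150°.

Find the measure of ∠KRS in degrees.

∠KRS = 76°

1. ∠EKX = 76°  [△EKX]
2. ∠RKX = 104°  [linear pair at K on ER]
3. ∠KRS = 76°  [KX∥RS, co-interior at R–K]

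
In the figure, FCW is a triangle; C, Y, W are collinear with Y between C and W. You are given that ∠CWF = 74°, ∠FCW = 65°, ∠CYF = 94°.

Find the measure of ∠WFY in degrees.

1. ∠FWY = 74°  [Y on ray WC]
2. ∠FYW = 86°  [linear pair at Y on CW]
3. ∠WFY = 20°  [△FYW]

∠WFY = 20°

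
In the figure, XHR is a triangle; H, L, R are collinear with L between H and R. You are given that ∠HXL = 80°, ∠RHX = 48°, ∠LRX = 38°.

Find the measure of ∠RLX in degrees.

∠RLX = 128°

1. ∠LHX = 48°  [L on ray HR]
2. ∠HLX = 52°  [△XHL]
3. ∠RLX = 128°  [linear pair at L on HR]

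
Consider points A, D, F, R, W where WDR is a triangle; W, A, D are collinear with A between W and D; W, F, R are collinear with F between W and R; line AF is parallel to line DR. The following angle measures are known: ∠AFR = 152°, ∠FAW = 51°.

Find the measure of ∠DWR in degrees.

1. ∠AFW = 28°  [linear pair at F on WR]
2. ∠AWF = 101°  [△WAF]
3. ∠DWR = 101°  [A on WD, F on WR]

∠DWR = 101°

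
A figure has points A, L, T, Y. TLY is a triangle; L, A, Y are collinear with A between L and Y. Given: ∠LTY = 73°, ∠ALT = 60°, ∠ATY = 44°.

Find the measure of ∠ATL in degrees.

1. ∠TLY = 60°  [A on ray LY]
2. ∠LYT = 47°  [△TLY]
3. ∠AYT = 47°  [A on ray YL]
4. ∠TAY = 89°  [△TAY]
5. ∠LAT = 91°  [linear pair at A on LY]
6. ∠ATL = 29°  [△TLA]

∠ATL = 29°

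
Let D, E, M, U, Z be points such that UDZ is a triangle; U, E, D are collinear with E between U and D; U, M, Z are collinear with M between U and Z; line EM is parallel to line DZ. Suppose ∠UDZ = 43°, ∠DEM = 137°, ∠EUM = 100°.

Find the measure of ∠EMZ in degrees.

∠EMZ = 143°

1. ∠MEU = 43°  [EM∥DZ, corresponding at E]
2. ∠EMU = 37°  [△UEM]
3. ∠EMZ = 143°  [linear pair at M on UZ]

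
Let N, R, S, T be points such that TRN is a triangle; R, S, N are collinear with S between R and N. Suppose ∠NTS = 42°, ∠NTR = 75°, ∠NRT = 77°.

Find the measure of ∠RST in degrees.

∠RST = 70°

1. ∠RNT = 28°  [△TRN]
2. ∠SNT = 28°  [S on ray NR]
3. ∠NST = 110°  [△TSN]
4. ∠RST = 70°  [linear pair at S on RN]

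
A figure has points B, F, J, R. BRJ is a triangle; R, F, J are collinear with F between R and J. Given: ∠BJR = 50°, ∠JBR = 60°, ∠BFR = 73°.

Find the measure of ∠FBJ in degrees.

1. ∠BJF = 50°  [F on ray JR]
2. ∠BFJ = 107°  [linear pair at F on RJ]
3. ∠FBJ = 23°  [△BFJ]

∠FBJ = 23°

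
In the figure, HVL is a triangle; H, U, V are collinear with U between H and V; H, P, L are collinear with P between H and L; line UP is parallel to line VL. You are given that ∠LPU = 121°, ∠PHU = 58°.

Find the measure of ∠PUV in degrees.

∠PUV = 117°

1. ∠HPU = 59°  [linear pair at P on HL]
2. ∠HUP = 63°  [△HUP]
3. ∠PUV = 117°  [linear pair at U on HV]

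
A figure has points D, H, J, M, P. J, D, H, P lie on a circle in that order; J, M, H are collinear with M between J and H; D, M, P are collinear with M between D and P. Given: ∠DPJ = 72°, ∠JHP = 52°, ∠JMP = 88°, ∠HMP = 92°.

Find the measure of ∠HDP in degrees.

1. ∠DHJ = 72°  [same arc JD]
2. ∠DMH = 88°  [vertical angles at M]
3. ∠HDP = 20°  [△DMH]

∠HDP = 20°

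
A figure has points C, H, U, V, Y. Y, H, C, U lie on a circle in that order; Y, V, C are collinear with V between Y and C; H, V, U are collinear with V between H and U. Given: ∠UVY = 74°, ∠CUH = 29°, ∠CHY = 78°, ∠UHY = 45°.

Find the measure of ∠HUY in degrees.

∠HUY = 73°

1. ∠CYH = 29°  [same arc HC]
2. ∠HCY = 73°  [△YHC]
3. ∠HUY = 73°  [same arc YH]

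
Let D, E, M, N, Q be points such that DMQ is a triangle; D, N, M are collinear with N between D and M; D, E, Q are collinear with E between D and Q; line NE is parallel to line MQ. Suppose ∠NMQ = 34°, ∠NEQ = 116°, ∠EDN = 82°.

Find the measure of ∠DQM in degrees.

1. ∠DMQ = 34°  [N on ray MD]
2. ∠MDQ = 82°  [N on DM, E on DQ]
3. ∠DQM = 64°  [△DMQ]

∠DQM = 64°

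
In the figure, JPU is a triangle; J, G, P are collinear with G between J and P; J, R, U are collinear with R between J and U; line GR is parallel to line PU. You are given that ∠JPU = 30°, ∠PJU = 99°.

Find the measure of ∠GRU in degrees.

1. ∠JUP = 51°  [△JPU]
2. ∠GRJ = 51°  [GR∥PU, corresponding at R]
3. ∠GRU = 129°  [linear pair at R on JU]

∠GRU = 129°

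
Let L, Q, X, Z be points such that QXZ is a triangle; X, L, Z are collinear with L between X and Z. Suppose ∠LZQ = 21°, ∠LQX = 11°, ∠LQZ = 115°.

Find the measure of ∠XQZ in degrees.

1. ∠QLZ = 44°  [△QLZ]
2. ∠QZX = 21°  [L on ray ZX]
3. ∠QLX = 136°  [linear pair at L on XZ]
4. ∠LXQ = 33°  [△QXL]
5. ∠QXZ = 33°  [L on ray XZ]
6. ∠XQZ = 126°  [△QXZ]

∠XQZ = 126°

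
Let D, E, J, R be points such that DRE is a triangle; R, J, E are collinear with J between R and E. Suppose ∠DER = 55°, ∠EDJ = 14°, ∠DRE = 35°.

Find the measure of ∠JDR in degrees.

∠JDR = 76°

1. ∠DEJ = 55°  [J on ray ER]
2. ∠DJE = 111°  [△DJE]
3. ∠DRJ = 35°  [J on ray RE]
4. ∠DJR = 69°  [linear pair at J on RE]
5. ∠JDR = 76°  [△DRJ]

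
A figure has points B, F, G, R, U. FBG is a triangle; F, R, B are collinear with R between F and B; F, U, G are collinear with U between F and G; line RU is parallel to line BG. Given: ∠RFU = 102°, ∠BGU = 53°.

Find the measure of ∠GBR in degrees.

∠GBR = 25°

1. ∠BFG = 102°  [R on FB, U on FG]
2. ∠BGF = 53°  [U on ray GF]
3. ∠FBG = 25°  [△FBG]
4. ∠GBR = 25°  [R on ray BF]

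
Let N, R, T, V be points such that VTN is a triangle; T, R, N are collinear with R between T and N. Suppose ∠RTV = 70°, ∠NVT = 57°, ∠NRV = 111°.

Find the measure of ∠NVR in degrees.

∠NVR = 16°

1. ∠NTV = 70°  [R on ray TN]
2. ∠TNV = 53°  [△VTN]
3. ∠RNV = 53°  [R on ray NT]
4. ∠NVR = 16°  [△VRN]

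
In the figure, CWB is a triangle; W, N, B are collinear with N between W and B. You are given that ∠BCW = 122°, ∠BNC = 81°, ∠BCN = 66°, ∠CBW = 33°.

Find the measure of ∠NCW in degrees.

∠NCW = 56°

1. ∠BWC = 25°  [△CWB]
2. ∠CNW = 99°  [linear pair at N on WB]
3. ∠CWN = 25°  [N on ray WB]
4. ∠NCW = 56°  [△CWN]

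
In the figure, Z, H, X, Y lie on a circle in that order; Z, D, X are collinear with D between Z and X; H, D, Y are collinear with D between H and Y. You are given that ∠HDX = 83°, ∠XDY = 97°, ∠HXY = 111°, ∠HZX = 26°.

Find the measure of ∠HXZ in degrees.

1. ∠HDZ = 97°  [linear pair at D on ZX]
2. ∠HZY = 69°  [cyclic ZHXY, opposite ∠Z+∠X]
3. ∠YHZ = 57°  [△ZDH]
4. ∠HYZ = 54°  [△ZHY]
5. ∠HXZ = 54°  [same arc ZH]

∠HXZ = 54°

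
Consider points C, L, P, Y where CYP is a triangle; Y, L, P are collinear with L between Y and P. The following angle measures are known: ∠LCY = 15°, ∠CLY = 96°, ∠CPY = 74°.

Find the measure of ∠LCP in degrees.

∠LCP = 22°

1. ∠CLP = 84°  [linear pair at L on YP]
2. ∠CPL = 74°  [L on ray PY]
3. ∠LCP = 22°  [△CLP]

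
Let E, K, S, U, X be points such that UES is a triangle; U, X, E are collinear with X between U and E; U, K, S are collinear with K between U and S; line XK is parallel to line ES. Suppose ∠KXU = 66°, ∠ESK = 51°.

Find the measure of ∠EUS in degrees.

∠EUS = 63°

1. ∠SEU = 66°  [XK∥ES, corresponding at X]
2. ∠ESU = 51°  [K on ray SU]
3. ∠EUS = 63°  [△UES]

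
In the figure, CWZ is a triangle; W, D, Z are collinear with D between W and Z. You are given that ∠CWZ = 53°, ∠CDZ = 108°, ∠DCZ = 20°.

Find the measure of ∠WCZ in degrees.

∠WCZ = 75°

1. ∠CZD = 52°  [△CDZ]
2. ∠CZW = 52°  [D on ray ZW]
3. ∠WCZ = 75°  [△CWZ]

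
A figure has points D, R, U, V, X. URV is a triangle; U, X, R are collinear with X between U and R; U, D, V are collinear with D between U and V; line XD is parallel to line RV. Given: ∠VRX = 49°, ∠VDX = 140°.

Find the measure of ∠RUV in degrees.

∠RUV = 91°

1. ∠URV = 49°  [X on ray RU]
2. ∠UDX = 40°  [linear pair at D on UV]
3. ∠DXU = 49°  [XD∥RV, corresponding at X]
4. ∠DUX = 91°  [△UXD]
5. ∠RUV = 91°  [X on UR, D on UV]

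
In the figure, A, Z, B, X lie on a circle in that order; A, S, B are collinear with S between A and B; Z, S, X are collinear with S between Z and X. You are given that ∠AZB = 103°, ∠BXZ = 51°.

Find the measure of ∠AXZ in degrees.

∠AXZ = 26°

1. ∠BAZ = 51°  [same arc ZB]
2. ∠ABZ = 26°  [△AZB]
3. ∠AXZ = 26°  [same arc AZ]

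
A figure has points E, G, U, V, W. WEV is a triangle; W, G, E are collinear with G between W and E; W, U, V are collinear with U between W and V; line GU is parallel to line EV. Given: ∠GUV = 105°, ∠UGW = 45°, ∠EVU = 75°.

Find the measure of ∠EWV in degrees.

∠EWV = 60°

1. ∠GUW = 75°  [linear pair at U on WV]
2. ∠GWU = 60°  [△WGU]
3. ∠EWV = 60°  [G on WE, U on WV]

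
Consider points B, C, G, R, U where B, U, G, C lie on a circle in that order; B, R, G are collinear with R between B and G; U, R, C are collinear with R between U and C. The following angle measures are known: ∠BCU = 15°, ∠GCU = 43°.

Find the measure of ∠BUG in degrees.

1. ∠BGU = 15°  [same arc BU]
2. ∠GBU = 43°  [same arc UG]
3. ∠BUG = 122°  [△BUG]

∠BUG = 122°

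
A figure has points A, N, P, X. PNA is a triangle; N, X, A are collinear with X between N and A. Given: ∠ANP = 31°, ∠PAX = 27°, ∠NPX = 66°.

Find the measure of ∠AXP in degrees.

1. ∠PNX = 31°  [X on ray NA]
2. ∠NXP = 83°  [△PNX]
3. ∠AXP = 97°  [linear pair at X on NA]

∠AXP = 97°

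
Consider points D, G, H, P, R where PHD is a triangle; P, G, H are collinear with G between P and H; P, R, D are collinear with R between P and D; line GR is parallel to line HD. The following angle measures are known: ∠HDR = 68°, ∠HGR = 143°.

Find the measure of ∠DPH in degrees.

∠DPH = 75°

1. ∠HDP = 68°  [R on ray DP]
2. ∠PGR = 37°  [linear pair at G on PH]
3. ∠GRP = 68°  [GR∥HD, corresponding at R]
4. ∠GPR = 75°  [△PGR]
5. ∠DPH = 75°  [G on PH, R on PD]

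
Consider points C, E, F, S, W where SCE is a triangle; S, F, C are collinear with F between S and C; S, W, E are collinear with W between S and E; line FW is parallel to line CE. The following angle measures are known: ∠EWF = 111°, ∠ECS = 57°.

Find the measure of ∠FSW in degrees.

1. ∠FWS = 69°  [linear pair at W on SE]
2. ∠SFW = 57°  [FW∥CE, corresponding at F]
3. ∠FSW = 54°  [△SFW]

∠FSW = 54°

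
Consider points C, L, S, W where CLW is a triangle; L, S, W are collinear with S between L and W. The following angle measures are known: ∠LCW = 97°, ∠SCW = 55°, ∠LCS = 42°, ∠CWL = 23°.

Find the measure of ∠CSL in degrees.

∠CSL = 78°

1. ∠CLW = 60°  [△CLW]
2. ∠CLS = 60°  [S on ray LW]
3. ∠CSL = 78°  [△CLS]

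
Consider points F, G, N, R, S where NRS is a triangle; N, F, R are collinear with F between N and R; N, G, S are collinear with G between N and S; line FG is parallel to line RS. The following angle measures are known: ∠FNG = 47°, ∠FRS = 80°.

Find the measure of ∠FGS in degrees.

∠FGS = 127°

1. ∠RNS = 47°  [F on NR, G on NS]
2. ∠NRS = 80°  [F on ray RN]
3. ∠NSR = 53°  [△NRS]
4. ∠FGN = 53°  [FG∥RS, corresponding at G]
5. ∠FGS = 127°  [linear pair at G on NS]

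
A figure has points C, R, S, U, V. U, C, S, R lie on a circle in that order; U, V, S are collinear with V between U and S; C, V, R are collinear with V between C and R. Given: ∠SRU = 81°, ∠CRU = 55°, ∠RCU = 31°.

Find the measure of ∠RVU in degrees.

1. ∠RSU = 31°  [same arc UR]
2. ∠RUS = 68°  [△USR]
3. ∠RVU = 57°  [△UVR]

∠RVU = 57°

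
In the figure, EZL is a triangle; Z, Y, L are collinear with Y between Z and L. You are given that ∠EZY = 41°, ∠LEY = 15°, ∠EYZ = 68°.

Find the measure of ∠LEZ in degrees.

1. ∠EZL = 41°  [Y on ray ZL]
2. ∠EYL = 112°  [linear pair at Y on ZL]
3. ∠ELY = 53°  [△EYL]
4. ∠ELZ = 53°  [Y on ray LZ]
5. ∠LEZ = 86°  [△EZL]

∠LEZ = 86°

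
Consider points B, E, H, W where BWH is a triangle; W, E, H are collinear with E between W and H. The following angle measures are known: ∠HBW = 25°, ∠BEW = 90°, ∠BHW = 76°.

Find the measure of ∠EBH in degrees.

∠EBH = 14°

1. ∠BEH = 90°  [linear pair at E on WH]
2. ∠BHE = 76°  [E on ray HW]
3. ∠EBH = 14°  [△BEH]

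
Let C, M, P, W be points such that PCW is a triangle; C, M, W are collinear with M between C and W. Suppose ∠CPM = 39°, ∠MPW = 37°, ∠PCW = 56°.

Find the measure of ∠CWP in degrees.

1. ∠MCP = 56°  [M on ray CW]
2. ∠CMP = 85°  [△PCM]
3. ∠PMW = 95°  [linear pair at M on CW]
4. ∠MWP = 48°  [△PMW]
5. ∠CWP = 48°  [M on ray WC]

∠CWP = 48°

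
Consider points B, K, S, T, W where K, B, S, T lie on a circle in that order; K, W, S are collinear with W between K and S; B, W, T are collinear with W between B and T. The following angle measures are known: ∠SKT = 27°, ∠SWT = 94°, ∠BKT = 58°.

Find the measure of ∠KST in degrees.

1. ∠SBT = 27°  [same arc ST]
2. ∠BST = 122°  [cyclic KBST, opposite ∠K+∠S]
3. ∠BTS = 31°  [△BST]
4. ∠KST = 55°  [△SWT]

∠KST = 55°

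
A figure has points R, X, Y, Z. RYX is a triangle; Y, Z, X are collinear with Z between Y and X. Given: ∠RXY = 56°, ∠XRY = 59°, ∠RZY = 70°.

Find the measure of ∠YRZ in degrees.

∠YRZ = 45°

1. ∠RYX = 65°  [△RYX]
2. ∠RYZ = 65°  [Z on ray YX]
3. ∠YRZ = 45°  [△RYZ]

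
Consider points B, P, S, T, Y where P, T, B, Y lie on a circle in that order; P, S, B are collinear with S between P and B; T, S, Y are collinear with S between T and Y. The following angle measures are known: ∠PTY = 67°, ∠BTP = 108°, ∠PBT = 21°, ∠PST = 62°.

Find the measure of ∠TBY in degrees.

1. ∠PBY = 67°  [same arc PY]
2. ∠BSY = 62°  [vertical angles at S]
3. ∠BST = 118°  [linear pair at S on PB]
4. ∠BYT = 51°  [△BSY]
5. ∠BTY = 41°  [△TSB]
6. ∠TBY = 88°  [△TBY]

∠TBY = 88°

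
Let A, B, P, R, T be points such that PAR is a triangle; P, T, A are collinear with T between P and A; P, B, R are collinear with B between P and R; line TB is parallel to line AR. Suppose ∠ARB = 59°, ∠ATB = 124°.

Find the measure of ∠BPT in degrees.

1. ∠ARP = 59°  [B on ray RP]
2. ∠BTP = 56°  [linear pair at T on PA]
3. ∠PBT = 59°  [TB∥AR, corresponding at B]
4. ∠BPT = 65°  [△PTB]

∠BPT = 65°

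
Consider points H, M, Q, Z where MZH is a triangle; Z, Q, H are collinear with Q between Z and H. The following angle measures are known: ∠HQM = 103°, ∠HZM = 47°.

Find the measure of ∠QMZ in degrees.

1. ∠MQZ = 77°  [linear pair at Q on ZH]
2. ∠MZQ = 47°  [Q on ray ZH]
3. ∠QMZ = 56°  [△MZQ]

∠QMZ = 56°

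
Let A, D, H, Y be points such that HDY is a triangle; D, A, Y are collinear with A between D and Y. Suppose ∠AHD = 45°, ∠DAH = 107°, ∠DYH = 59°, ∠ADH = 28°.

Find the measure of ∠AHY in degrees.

∠AHY = 48°

1. ∠HAY = 73°  [linear pair at A on DY]
2. ∠AYH = 59°  [A on ray YD]
3. ∠AHY = 48°  [△HAY]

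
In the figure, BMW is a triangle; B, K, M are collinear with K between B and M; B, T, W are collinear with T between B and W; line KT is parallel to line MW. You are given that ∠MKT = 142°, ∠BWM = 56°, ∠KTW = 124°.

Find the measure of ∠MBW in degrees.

∠MBW = 86°

1. ∠BKT = 38°  [linear pair at K on BM]
2. ∠BTK = 56°  [KT∥MW, corresponding at T]
3. ∠KBT = 86°  [△BKT]
4. ∠MBW = 86°  [K on BM, T on BW]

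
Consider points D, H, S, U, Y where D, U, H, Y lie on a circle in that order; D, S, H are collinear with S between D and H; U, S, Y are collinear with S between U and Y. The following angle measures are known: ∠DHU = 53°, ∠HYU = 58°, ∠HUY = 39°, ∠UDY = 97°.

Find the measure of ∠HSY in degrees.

1. ∠DYU = 53°  [same arc DU]
2. ∠HDY = 39°  [same arc HY]
3. ∠DSY = 88°  [△DSY]
4. ∠HSY = 92°  [linear pair at S on DH]

∠HSY = 92°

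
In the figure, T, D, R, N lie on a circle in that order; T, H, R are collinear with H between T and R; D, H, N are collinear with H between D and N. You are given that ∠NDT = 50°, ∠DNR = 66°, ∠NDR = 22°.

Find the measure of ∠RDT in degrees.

∠RDT = 72°

1. ∠NRT = 50°  [same arc TN]
2. ∠NTR = 22°  [same arc RN]
3. ∠RNT = 108°  [△TRN]
4. ∠RDT = 72°  [cyclic TDRN, opposite ∠D+∠N]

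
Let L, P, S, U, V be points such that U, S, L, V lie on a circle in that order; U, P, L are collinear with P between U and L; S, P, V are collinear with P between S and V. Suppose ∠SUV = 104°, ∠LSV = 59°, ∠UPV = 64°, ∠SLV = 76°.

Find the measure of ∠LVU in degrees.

∠LVU = 102°

1. ∠LUV = 59°  [same arc LV]
2. ∠LVS = 45°  [△SLV]
3. ∠LPV = 116°  [linear pair at P on UL]
4. ∠ULV = 19°  [△LPV]
5. ∠LVU = 102°  [△ULV]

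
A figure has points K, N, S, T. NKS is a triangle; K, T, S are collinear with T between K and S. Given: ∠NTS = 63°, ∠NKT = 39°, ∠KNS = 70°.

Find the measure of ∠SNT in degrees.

1. ∠NKS = 39°  [T on ray KS]
2. ∠KSN = 71°  [△NKS]
3. ∠NST = 71°  [T on ray SK]
4. ∠SNT = 46°  [△NTS]

∠SNT = 46°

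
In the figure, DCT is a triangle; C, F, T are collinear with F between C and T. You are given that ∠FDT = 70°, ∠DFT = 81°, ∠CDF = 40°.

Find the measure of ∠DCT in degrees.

1. ∠CFD = 99°  [linear pair at F on CT]
2. ∠DCF = 41°  [△DCF]
3. ∠DCT = 41°  [F on ray CT]

∠DCT = 41°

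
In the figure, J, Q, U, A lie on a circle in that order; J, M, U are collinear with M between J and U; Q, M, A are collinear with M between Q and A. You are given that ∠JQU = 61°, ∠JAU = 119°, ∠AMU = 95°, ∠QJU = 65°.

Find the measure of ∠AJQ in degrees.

∠AJQ = 106°

1. ∠JUQ = 54°  [△JQU]
2. ∠JMQ = 95°  [vertical angles at M]
3. ∠AQJ = 20°  [△JMQ]
4. ∠JAQ = 54°  [same arc JQ]
5. ∠AJQ = 106°  [△JQA]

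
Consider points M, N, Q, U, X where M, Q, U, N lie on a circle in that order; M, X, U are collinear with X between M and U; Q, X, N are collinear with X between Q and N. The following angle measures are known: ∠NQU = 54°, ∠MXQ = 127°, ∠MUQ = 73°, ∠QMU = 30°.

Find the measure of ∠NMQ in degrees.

1. ∠MQN = 23°  [△MXQ]
2. ∠MNQ = 73°  [same arc MQ]
3. ∠NMQ = 84°  [△MQN]

∠NMQ = 84°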